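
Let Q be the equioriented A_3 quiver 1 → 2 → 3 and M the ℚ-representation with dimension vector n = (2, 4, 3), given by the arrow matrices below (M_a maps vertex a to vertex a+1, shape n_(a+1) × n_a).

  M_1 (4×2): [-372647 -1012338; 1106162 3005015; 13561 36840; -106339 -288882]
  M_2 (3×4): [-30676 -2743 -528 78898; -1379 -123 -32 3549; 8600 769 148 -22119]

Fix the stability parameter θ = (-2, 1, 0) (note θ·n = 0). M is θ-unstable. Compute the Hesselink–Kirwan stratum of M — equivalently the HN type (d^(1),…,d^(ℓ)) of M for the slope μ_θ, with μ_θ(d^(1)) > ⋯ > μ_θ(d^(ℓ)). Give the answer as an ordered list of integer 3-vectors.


Interval decomposition of M: I[1,3]^2, I[2,2], I[2,3].
HN type (ℓ=3): μ^(1)=1; μ^(2)=1/2; μ^(3)=-2

((0, 1, 0); (0, 3, 3); (2, 0, 0))


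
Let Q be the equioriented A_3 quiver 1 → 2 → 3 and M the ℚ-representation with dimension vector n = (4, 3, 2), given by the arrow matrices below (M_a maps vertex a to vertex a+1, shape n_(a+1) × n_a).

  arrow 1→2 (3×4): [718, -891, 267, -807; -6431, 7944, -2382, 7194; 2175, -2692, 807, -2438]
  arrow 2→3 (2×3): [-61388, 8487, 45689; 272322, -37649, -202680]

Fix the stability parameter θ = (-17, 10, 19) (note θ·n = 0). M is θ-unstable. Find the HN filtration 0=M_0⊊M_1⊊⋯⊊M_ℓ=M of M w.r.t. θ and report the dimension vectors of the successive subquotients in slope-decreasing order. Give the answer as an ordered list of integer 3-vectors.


Via rank(M_{q-1}∘⋯∘M_p): M ≅ I[1,1], I[1,2], I[1,3]^2.
μ_θ-semistable layers: μ^(1)=19; μ^(2)=10; μ^(3)=-17

((0, 0, 2); (0, 3, 0); (4, 0, 0))


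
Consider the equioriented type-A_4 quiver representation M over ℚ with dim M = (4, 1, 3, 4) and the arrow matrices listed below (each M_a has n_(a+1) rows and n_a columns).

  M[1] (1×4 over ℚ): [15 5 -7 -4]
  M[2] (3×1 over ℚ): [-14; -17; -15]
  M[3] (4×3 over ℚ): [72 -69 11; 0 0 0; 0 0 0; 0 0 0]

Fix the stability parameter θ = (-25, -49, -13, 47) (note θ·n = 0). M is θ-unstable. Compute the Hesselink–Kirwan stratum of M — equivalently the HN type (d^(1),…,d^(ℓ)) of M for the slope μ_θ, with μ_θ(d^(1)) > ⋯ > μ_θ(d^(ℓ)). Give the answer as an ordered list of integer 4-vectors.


Via rank(M_{q-1}∘⋯∘M_p): M ≅ I[1,1]^3, I[1,3], I[3,3], I[3,4], I[4,4]^3.
μ_θ-semistable layers: μ^(1)=47; μ^(2)=-13; μ^(3)=-25; μ^(4)=-37

((0, 0, 0, 4); (0, 0, 3, 0); (3, 0, 0, 0); (1, 1, 0, 0))


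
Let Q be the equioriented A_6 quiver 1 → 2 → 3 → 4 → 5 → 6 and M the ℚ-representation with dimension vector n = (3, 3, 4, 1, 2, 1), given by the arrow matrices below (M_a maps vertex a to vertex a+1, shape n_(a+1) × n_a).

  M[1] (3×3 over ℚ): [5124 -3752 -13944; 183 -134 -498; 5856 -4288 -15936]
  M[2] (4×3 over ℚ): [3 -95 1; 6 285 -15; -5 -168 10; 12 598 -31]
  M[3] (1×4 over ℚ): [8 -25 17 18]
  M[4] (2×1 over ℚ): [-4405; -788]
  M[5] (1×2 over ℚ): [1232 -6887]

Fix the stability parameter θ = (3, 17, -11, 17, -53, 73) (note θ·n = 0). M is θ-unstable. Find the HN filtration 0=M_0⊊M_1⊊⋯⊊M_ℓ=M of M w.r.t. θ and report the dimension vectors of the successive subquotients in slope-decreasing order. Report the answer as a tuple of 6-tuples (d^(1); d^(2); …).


Barcode: M ≅ I[1,1]^2, I[1,6], I[2,3]^2, I[3,3], I[5,5]. HN layers by μ_θ (5 steps, strictly decreasing):
  μ^(1)=73; μ^(2)=3; μ^(3)=-27/5; μ^(4)=-11; μ^(5)=-53

((0, 0, 0, 0, 0, 1); (2, 2, 2, 0, 0, 0); (1, 1, 1, 1, 1, 0); (0, 0, 1, 0, 0, 0); (0, 0, 0, 0, 1, 0))


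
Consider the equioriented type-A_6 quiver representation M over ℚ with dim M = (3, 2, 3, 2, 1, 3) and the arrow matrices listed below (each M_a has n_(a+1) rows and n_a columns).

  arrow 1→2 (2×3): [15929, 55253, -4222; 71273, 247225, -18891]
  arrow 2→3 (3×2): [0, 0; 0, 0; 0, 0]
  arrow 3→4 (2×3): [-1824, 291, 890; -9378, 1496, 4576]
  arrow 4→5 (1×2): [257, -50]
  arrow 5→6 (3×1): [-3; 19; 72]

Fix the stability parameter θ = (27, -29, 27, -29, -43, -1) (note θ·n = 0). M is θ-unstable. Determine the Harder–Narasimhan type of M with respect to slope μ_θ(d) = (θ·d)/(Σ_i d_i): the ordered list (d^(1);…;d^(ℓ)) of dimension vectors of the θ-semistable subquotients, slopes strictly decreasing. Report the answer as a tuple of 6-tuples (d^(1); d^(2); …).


Barcode: M ≅ I[1,1], I[1,2]^2, I[3,3], I[3,4], I[3,6], I[6,6]^2. HN layers by μ_θ (3 steps, strictly decreasing):
  μ^(1)=27; μ^(2)=-1; μ^(3)=-15

((1, 0, 1, 0, 0, 0); (2, 2, 1, 1, 0, 3); (0, 0, 1, 1, 1, 0))


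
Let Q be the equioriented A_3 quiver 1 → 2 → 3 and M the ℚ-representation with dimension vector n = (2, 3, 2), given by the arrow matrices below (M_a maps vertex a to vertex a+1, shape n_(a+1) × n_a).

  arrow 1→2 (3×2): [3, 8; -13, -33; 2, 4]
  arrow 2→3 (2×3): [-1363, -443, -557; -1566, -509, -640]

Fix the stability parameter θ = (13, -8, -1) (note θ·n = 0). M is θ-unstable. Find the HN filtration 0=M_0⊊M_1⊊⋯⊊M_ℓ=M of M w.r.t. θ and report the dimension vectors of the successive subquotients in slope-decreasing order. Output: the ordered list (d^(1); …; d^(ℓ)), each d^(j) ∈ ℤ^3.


Barcode: M ≅ I[1,3]^2, I[2,2]. HN layers by μ_θ (2 steps, strictly decreasing):
  μ^(1)=4/3; μ^(2)=-8

((2, 2, 2); (0, 1, 0))


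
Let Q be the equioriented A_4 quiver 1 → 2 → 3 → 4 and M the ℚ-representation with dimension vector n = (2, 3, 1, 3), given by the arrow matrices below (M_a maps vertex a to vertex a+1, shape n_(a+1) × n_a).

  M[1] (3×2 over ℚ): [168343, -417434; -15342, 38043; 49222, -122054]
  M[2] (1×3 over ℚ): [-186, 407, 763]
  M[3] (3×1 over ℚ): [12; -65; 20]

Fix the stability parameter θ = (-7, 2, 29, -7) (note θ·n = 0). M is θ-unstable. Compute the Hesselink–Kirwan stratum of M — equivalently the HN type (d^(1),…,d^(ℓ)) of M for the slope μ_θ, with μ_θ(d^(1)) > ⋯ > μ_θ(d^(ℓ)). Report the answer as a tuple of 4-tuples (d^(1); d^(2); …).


Via rank(M_{q-1}∘⋯∘M_p): M ≅ I[1,2], I[1,4], I[2,2], I[4,4]^2.
μ_θ-semistable layers: μ^(1)=11; μ^(2)=2; μ^(3)=-7

((0, 0, 1, 1); (0, 3, 0, 0); (2, 0, 0, 2))


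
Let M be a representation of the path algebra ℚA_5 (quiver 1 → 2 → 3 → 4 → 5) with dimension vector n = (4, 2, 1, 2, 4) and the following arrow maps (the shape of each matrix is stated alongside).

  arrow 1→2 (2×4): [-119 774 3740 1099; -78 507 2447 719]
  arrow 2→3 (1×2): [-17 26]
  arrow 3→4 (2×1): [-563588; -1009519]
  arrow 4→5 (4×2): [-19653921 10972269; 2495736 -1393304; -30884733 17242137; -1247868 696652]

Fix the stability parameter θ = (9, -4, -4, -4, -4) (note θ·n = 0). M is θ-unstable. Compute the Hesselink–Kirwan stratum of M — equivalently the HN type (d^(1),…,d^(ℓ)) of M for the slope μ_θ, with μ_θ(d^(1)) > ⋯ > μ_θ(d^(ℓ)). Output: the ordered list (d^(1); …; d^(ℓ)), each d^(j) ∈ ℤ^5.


Barcode: M ≅ I[1,1]^2, I[1,2], I[1,5], I[4,4], I[5,5]^3. HN layers by μ_θ (4 steps, strictly decreasing):
  μ^(1)=9; μ^(2)=5/2; μ^(3)=-7/5; μ^(4)=-4

((2, 0, 0, 0, 0); (1, 1, 0, 0, 0); (1, 1, 1, 1, 1); (0, 0, 0, 1, 3))


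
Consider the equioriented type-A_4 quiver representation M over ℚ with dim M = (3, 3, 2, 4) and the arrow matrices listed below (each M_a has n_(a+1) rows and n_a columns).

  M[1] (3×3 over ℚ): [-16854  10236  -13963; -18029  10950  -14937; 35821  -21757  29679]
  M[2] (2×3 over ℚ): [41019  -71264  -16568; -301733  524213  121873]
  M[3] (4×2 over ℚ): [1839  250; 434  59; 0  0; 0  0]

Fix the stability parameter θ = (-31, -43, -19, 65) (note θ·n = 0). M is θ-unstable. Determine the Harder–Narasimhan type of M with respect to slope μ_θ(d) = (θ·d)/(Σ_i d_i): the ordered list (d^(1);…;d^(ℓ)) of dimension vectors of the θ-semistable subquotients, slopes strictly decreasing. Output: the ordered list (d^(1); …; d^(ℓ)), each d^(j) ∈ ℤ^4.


Via rank(M_{q-1}∘⋯∘M_p): M ≅ I[1,2], I[1,4]^2, I[4,4]^2.
μ_θ-semistable layers: μ^(1)=65; μ^(2)=-19; μ^(3)=-37

((0, 0, 0, 4); (0, 0, 2, 0); (3, 3, 0, 0))


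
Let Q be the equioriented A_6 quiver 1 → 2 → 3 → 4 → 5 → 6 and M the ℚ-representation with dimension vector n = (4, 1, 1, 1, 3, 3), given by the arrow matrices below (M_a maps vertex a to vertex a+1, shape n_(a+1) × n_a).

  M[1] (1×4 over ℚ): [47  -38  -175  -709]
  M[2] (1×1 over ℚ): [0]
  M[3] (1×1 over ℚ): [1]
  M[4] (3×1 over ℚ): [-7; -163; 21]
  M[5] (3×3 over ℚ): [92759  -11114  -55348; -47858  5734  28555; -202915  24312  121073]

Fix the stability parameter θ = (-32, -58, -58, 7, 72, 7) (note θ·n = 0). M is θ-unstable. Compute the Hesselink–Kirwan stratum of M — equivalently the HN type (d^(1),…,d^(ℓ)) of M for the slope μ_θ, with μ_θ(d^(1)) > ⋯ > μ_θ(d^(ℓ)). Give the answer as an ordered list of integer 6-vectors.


Barcode: M ≅ I[1,1]^3, I[1,2], I[3,6], I[5,5], I[5,6], I[6,6]. HN layers by μ_θ (6 steps, strictly decreasing):
  μ^(1)=72; μ^(2)=79/2; μ^(3)=7; μ^(4)=-32; μ^(5)=-45; μ^(6)=-58

((0, 0, 0, 0, 1, 0); (0, 0, 0, 0, 2, 2); (0, 0, 0, 1, 0, 1); (3, 0, 0, 0, 0, 0); (1, 1, 0, 0, 0, 0); (0, 0, 1, 0, 0, 0))


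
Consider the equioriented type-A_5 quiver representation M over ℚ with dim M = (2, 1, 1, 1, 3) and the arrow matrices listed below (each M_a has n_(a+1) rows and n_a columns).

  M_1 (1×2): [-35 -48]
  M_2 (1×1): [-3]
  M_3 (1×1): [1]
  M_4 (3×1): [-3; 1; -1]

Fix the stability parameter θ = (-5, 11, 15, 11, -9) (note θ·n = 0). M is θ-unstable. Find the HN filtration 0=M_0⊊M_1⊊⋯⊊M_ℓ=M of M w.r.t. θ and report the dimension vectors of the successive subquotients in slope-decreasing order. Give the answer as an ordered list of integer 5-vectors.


Interval decomposition of M: I[1,1], I[1,5], I[5,5]^2.
HN type (ℓ=3): μ^(1)=7; μ^(2)=-5; μ^(3)=-9

((0, 1, 1, 1, 1); (2, 0, 0, 0, 0); (0, 0, 0, 0, 2))


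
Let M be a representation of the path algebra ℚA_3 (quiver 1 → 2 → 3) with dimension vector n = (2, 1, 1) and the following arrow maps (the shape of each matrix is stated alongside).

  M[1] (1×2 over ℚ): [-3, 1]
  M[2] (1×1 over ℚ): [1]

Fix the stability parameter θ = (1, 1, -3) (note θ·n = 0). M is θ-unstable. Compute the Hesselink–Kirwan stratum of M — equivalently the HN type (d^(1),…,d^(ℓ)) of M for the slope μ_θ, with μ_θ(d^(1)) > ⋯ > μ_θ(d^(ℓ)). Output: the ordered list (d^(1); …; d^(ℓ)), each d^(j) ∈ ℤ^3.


Via rank(M_{q-1}∘⋯∘M_p): M ≅ I[1,1], I[1,3].
μ_θ-semistable layers: μ^(1)=1; μ^(2)=-1/3

((1, 0, 0); (1, 1, 1))


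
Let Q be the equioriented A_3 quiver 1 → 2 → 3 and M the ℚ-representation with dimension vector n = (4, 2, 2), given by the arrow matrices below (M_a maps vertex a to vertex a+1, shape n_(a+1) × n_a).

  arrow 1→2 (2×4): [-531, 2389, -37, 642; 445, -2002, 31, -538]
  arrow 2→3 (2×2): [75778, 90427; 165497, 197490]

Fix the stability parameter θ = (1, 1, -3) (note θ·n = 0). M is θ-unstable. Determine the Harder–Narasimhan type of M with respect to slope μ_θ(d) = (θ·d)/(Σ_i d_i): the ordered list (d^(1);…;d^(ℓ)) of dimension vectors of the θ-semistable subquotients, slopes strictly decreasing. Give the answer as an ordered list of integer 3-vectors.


Interval decomposition of M: I[1,1]^2, I[1,3]^2.
HN type (ℓ=2): μ^(1)=1; μ^(2)=-1/3

((2, 0, 0); (2, 2, 2))


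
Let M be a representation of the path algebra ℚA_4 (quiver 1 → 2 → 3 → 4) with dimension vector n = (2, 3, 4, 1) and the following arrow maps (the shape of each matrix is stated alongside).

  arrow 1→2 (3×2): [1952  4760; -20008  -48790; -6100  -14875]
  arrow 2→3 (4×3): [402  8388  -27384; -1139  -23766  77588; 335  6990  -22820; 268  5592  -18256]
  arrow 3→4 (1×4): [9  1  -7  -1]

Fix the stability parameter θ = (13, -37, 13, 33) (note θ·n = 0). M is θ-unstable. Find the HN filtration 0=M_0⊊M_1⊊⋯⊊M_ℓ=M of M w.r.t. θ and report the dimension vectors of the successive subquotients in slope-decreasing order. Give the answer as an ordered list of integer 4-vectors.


Interval decomposition of M: I[1,1], I[1,2], I[2,2], I[2,4], I[3,3]^3.
HN type (ℓ=4): μ^(1)=33; μ^(2)=13; μ^(3)=-12; μ^(4)=-37

((0, 0, 0, 1); (1, 0, 4, 0); (1, 1, 0, 0); (0, 2, 0, 0))


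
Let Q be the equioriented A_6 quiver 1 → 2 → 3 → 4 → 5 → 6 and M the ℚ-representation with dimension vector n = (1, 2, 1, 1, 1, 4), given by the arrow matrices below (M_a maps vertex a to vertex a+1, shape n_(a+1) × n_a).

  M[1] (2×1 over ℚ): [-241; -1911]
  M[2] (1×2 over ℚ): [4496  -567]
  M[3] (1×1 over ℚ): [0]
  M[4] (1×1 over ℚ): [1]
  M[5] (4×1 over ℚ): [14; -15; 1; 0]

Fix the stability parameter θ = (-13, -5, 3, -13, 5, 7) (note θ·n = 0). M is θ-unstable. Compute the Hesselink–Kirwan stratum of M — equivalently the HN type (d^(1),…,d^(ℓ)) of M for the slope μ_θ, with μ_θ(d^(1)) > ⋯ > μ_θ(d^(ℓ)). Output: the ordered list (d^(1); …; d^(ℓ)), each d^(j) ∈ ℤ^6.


Via rank(M_{q-1}∘⋯∘M_p): M ≅ I[1,3], I[2,2], I[4,6], I[6,6]^3.
μ_θ-semistable layers: μ^(1)=7; μ^(2)=5; μ^(3)=3; μ^(4)=-5; μ^(5)=-13

((0, 0, 0, 0, 0, 4); (0, 0, 0, 0, 1, 0); (0, 0, 1, 0, 0, 0); (0, 2, 0, 0, 0, 0); (1, 0, 0, 1, 0, 0))


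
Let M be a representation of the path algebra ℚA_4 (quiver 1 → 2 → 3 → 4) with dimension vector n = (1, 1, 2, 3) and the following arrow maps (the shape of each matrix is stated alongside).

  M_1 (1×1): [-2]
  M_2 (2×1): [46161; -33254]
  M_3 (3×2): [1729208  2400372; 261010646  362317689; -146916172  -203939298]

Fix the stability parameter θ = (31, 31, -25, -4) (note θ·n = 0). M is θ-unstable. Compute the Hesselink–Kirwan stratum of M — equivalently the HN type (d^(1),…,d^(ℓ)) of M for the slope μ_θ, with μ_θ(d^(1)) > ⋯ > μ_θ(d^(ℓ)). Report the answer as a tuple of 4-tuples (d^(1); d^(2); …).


Barcode: M ≅ I[1,3], I[3,4], I[4,4]^2. HN layers by μ_θ (3 steps, strictly decreasing):
  μ^(1)=37/3; μ^(2)=-4; μ^(3)=-25

((1, 1, 1, 0); (0, 0, 0, 3); (0, 0, 1, 0))


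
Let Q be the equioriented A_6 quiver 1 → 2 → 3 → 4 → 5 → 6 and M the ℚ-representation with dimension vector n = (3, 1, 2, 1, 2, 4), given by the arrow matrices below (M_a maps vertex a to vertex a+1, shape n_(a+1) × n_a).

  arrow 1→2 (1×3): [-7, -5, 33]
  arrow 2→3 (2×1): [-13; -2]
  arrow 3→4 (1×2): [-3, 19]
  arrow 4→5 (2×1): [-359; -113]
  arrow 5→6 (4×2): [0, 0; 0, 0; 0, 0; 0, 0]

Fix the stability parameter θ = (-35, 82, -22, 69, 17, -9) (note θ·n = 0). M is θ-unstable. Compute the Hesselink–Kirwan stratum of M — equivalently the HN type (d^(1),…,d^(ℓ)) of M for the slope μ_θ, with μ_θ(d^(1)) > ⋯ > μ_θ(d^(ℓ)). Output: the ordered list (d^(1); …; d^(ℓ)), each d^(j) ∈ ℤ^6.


Via rank(M_{q-1}∘⋯∘M_p): M ≅ I[1,1]^2, I[1,5], I[3,3], I[5,5], I[6,6]^4.
μ_θ-semistable layers: μ^(1)=43; μ^(2)=30; μ^(3)=17; μ^(4)=-9; μ^(5)=-22; μ^(6)=-35

((0, 0, 0, 1, 1, 0); (0, 1, 1, 0, 0, 0); (0, 0, 0, 0, 1, 0); (0, 0, 0, 0, 0, 4); (0, 0, 1, 0, 0, 0); (3, 0, 0, 0, 0, 0))


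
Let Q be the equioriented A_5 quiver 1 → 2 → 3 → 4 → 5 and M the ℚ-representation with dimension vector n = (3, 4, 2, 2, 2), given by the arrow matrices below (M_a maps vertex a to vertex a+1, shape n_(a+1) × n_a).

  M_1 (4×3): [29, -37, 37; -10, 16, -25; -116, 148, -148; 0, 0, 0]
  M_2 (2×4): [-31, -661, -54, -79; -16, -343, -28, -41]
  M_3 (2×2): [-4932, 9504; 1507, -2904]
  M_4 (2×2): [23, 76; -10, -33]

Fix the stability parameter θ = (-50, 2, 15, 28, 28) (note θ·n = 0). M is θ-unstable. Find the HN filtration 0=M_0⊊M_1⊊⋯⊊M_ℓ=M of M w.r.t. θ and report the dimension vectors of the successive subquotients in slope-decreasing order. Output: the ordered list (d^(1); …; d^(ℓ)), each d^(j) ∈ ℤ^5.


Barcode: M ≅ I[1,1], I[1,3], I[1,5], I[2,2]^2, I[4,5]. HN layers by μ_θ (4 steps, strictly decreasing):
  μ^(1)=28; μ^(2)=15; μ^(3)=2; μ^(4)=-50

((0, 0, 0, 2, 2); (0, 0, 2, 0, 0); (0, 4, 0, 0, 0); (3, 0, 0, 0, 0))


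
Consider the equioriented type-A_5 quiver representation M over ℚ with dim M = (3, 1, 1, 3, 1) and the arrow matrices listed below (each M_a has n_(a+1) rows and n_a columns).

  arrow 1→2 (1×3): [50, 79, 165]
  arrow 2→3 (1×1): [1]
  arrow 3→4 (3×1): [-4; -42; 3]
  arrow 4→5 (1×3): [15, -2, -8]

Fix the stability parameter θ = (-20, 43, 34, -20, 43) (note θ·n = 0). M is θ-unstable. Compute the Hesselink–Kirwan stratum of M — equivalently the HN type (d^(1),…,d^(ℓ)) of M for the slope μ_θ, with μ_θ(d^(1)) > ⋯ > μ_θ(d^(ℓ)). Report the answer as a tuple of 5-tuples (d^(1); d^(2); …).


Via rank(M_{q-1}∘⋯∘M_p): M ≅ I[1,1]^2, I[1,4], I[4,4], I[4,5].
μ_θ-semistable layers: μ^(1)=43; μ^(2)=19; μ^(3)=-20

((0, 0, 0, 0, 1); (0, 1, 1, 1, 0); (3, 0, 0, 2, 0))


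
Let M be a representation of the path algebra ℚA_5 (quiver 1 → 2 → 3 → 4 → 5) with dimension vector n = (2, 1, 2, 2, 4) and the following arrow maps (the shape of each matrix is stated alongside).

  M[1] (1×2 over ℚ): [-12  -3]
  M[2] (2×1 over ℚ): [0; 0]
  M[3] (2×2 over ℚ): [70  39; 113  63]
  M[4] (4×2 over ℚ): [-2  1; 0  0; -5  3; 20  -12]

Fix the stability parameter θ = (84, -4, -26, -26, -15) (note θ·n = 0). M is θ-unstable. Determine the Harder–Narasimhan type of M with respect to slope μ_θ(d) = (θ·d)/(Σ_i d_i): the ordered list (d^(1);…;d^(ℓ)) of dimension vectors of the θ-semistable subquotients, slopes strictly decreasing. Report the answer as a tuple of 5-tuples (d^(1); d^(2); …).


Barcode: M ≅ I[1,1], I[1,2], I[3,5]^2, I[5,5]^2. HN layers by μ_θ (4 steps, strictly decreasing):
  μ^(1)=84; μ^(2)=40; μ^(3)=-15; μ^(4)=-26

((1, 0, 0, 0, 0); (1, 1, 0, 0, 0); (0, 0, 0, 0, 4); (0, 0, 2, 2, 0))


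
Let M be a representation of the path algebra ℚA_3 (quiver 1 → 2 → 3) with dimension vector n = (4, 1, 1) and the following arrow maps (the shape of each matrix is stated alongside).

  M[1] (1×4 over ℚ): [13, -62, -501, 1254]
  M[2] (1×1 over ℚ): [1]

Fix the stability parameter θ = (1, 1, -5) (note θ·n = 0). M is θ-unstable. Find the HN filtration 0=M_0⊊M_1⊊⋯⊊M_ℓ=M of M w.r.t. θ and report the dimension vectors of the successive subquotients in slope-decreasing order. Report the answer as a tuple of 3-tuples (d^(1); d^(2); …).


Interval decomposition of M: I[1,1]^3, I[1,3].
HN type (ℓ=2): μ^(1)=1; μ^(2)=-1

((3, 0, 0); (1, 1, 1))


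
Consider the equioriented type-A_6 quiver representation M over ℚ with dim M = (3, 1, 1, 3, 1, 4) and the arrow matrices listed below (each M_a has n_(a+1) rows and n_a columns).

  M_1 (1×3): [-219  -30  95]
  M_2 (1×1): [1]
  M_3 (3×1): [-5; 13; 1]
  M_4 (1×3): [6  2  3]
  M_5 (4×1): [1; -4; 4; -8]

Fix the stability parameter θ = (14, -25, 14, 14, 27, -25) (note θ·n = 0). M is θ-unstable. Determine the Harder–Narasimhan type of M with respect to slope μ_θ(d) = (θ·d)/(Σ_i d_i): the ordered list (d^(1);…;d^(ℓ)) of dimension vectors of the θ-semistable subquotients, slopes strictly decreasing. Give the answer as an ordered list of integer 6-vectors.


Barcode: M ≅ I[1,1]^2, I[1,6], I[4,4]^2, I[6,6]^3. HN layers by μ_θ (4 steps, strictly decreasing):
  μ^(1)=14; μ^(2)=15/2; μ^(3)=-11/2; μ^(4)=-25

((2, 0, 0, 2, 0, 0); (0, 0, 1, 1, 1, 1); (1, 1, 0, 0, 0, 0); (0, 0, 0, 0, 0, 3))


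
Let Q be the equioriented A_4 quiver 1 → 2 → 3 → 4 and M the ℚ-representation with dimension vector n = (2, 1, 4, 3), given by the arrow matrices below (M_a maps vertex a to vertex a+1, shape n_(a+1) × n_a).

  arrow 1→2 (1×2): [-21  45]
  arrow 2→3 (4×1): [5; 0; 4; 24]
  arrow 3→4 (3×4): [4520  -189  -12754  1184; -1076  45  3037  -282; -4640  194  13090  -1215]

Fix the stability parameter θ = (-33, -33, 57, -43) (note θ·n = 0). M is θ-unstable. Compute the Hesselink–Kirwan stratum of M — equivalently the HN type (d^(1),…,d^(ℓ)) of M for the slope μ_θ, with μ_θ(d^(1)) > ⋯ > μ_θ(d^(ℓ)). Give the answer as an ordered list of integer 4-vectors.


Interval decomposition of M: I[1,1], I[1,3], I[3,4]^3.
HN type (ℓ=3): μ^(1)=57; μ^(2)=7; μ^(3)=-33

((0, 0, 1, 0); (0, 0, 3, 3); (2, 1, 0, 0))


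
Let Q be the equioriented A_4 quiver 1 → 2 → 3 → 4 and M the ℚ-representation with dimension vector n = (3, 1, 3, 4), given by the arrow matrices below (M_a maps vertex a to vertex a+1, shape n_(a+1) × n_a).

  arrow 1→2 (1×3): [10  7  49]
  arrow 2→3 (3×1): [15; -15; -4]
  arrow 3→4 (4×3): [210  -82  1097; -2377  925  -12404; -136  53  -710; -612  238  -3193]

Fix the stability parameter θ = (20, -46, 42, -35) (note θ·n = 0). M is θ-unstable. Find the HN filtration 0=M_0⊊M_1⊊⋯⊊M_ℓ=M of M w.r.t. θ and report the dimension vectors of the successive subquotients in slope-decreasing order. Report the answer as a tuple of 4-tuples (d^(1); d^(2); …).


Interval decomposition of M: I[1,1]^2, I[1,4], I[3,4]^2, I[4,4].
HN type (ℓ=4): μ^(1)=20; μ^(2)=7/2; μ^(3)=-13; μ^(4)=-35

((2, 0, 0, 0); (0, 0, 3, 3); (1, 1, 0, 0); (0, 0, 0, 1))


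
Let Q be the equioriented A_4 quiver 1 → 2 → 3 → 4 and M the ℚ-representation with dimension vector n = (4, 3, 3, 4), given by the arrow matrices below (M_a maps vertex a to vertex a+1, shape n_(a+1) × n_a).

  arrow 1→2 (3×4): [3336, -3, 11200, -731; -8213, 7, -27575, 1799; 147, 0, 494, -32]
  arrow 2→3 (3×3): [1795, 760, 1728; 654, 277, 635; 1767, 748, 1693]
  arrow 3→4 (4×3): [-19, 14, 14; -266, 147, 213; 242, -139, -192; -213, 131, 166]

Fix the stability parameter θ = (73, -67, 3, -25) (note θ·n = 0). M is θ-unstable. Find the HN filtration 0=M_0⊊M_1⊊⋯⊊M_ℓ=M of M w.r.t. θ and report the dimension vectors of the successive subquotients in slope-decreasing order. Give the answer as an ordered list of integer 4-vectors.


Interval decomposition of M: I[1,1], I[1,4]^3, I[4,4].
HN type (ℓ=3): μ^(1)=73; μ^(2)=-4; μ^(3)=-25

((1, 0, 0, 0); (3, 3, 3, 3); (0, 0, 0, 1))


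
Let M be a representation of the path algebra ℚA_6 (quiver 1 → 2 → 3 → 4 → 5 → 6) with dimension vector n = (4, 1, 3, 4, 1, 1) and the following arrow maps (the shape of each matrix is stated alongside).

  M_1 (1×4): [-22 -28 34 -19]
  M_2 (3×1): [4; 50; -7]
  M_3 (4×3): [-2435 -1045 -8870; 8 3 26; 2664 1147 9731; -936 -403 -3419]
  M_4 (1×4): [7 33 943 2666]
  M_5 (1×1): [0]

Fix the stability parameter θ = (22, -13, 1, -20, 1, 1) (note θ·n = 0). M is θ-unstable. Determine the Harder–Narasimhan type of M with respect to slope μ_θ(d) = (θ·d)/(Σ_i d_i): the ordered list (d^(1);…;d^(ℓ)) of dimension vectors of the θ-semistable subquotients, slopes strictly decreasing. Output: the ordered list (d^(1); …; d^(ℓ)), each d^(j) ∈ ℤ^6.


Via rank(M_{q-1}∘⋯∘M_p): M ≅ I[1,1]^3, I[1,5], I[3,4]^2, I[4,4], I[6,6].
μ_θ-semistable layers: μ^(1)=22; μ^(2)=1; μ^(3)=-5/2; μ^(4)=-19/2; μ^(5)=-20

((3, 0, 0, 0, 0, 0); (0, 0, 0, 0, 1, 1); (1, 1, 1, 1, 0, 0); (0, 0, 2, 2, 0, 0); (0, 0, 0, 1, 0, 0))


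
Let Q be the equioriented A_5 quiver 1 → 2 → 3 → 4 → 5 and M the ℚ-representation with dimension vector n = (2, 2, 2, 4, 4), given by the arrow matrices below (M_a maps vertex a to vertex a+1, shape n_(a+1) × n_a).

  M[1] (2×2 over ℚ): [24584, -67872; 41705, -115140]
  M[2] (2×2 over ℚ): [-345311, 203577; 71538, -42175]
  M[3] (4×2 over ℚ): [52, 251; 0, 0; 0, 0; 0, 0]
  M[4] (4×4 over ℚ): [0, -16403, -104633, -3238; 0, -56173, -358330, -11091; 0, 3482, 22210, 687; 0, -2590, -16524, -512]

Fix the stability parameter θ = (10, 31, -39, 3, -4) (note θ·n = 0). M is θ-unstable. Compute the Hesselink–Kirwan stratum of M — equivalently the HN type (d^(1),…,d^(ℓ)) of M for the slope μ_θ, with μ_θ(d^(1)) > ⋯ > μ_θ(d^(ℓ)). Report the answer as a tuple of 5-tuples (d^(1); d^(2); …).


Via rank(M_{q-1}∘⋯∘M_p): M ≅ I[1,1], I[1,4], I[2,3], I[4,5]^3, I[5,5].
μ_θ-semistable layers: μ^(1)=10; μ^(2)=3; μ^(3)=2/3; μ^(4)=-1/2; μ^(5)=-4

((1, 0, 0, 0, 0); (0, 0, 0, 1, 0); (1, 1, 1, 0, 0); (0, 0, 0, 3, 3); (0, 1, 1, 0, 1))


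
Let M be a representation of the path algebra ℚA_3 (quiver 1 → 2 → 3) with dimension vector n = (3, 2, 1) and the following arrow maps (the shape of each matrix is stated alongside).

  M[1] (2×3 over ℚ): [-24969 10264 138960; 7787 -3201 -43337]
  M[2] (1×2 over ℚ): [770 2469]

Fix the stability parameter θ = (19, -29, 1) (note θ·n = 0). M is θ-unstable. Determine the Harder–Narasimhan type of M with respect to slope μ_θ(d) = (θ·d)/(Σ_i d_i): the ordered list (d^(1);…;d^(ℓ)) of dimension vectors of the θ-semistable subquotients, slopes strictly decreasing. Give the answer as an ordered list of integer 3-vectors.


Interval decomposition of M: I[1,1], I[1,2], I[1,3].
HN type (ℓ=3): μ^(1)=19; μ^(2)=1; μ^(3)=-5

((1, 0, 0); (0, 0, 1); (2, 2, 0))


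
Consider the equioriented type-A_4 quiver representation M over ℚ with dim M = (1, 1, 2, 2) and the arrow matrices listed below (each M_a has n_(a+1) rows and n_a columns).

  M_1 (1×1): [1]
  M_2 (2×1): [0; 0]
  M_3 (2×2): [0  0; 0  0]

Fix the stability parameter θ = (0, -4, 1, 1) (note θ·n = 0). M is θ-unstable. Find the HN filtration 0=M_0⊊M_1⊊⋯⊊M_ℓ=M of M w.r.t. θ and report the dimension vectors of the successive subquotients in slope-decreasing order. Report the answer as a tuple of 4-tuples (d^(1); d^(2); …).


Interval decomposition of M: I[1,2], I[3,3]^2, I[4,4]^2.
HN type (ℓ=2): μ^(1)=1; μ^(2)=-2

((0, 0, 2, 2); (1, 1, 0, 0))


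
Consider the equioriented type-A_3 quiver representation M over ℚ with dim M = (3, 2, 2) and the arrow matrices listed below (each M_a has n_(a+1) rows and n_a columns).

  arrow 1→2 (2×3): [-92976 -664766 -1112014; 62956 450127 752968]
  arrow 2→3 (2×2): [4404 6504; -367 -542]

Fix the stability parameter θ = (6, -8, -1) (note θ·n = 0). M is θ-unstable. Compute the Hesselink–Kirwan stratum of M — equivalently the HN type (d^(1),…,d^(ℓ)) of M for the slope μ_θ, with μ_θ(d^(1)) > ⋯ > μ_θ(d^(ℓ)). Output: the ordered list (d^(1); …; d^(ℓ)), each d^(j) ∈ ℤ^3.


Interval decomposition of M: I[1,1], I[1,2], I[1,3], I[3,3].
HN type (ℓ=2): μ^(1)=6; μ^(2)=-1

((1, 0, 0); (2, 2, 2))


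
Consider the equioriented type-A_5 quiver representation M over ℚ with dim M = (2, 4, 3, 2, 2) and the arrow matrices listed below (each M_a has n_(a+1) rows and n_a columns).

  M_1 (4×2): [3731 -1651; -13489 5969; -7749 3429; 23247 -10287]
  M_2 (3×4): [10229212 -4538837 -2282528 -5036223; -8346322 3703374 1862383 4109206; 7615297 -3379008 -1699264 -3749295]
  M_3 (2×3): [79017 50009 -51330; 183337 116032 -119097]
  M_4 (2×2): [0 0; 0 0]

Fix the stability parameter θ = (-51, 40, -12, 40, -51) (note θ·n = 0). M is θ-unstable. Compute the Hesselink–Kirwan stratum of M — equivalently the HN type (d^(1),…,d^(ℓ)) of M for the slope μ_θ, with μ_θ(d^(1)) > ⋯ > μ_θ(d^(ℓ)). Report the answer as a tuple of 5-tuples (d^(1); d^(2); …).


Barcode: M ≅ I[1,1], I[1,4], I[2,2], I[2,3], I[2,4], I[5,5]^2. HN layers by μ_θ (3 steps, strictly decreasing):
  μ^(1)=40; μ^(2)=14; μ^(3)=-51

((0, 1, 0, 2, 0); (0, 3, 3, 0, 0); (2, 0, 0, 0, 2))


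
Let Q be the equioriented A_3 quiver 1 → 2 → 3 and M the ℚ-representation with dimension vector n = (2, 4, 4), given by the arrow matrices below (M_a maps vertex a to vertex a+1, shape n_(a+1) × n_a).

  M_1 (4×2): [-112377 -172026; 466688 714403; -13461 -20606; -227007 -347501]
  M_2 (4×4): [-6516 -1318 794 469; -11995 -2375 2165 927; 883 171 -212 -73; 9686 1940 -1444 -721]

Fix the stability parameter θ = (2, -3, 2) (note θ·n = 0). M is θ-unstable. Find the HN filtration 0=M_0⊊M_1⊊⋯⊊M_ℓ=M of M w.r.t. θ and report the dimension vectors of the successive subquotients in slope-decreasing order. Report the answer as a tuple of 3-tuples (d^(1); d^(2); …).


Barcode: M ≅ I[1,3]^2, I[2,2], I[2,3], I[3,3]. HN layers by μ_θ (3 steps, strictly decreasing):
  μ^(1)=2; μ^(2)=-1/2; μ^(3)=-3

((0, 0, 4); (2, 2, 0); (0, 2, 0))


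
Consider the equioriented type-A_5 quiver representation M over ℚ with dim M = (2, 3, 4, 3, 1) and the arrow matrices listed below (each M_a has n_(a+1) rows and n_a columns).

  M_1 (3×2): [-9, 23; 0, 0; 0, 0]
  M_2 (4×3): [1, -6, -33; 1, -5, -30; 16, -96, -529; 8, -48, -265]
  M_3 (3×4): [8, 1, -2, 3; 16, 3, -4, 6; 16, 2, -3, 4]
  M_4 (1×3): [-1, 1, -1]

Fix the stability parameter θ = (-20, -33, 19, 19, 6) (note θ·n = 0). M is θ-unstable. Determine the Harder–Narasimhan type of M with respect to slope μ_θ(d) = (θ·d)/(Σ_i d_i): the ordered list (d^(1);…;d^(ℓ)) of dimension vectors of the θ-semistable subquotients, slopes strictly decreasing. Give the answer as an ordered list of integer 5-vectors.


Interval decomposition of M: I[1,1], I[1,4], I[2,3], I[2,4], I[3,5].
HN type (ℓ=5): μ^(1)=19; μ^(2)=44/3; μ^(3)=-20; μ^(4)=-53/2; μ^(5)=-33

((0, 0, 3, 2, 0); (0, 0, 1, 1, 1); (1, 0, 0, 0, 0); (1, 1, 0, 0, 0); (0, 2, 0, 0, 0))


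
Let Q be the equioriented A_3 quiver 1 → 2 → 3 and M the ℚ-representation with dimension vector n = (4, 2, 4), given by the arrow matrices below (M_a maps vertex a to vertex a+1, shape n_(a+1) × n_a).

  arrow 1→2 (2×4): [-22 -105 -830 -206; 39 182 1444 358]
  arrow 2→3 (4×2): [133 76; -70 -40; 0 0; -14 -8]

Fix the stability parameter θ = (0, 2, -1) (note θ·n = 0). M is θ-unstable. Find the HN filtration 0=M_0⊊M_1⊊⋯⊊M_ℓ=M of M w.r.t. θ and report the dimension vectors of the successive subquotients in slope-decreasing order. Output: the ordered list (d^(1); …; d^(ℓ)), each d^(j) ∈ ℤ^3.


Via rank(M_{q-1}∘⋯∘M_p): M ≅ I[1,1]^2, I[1,2], I[1,3], I[3,3]^3.
μ_θ-semistable layers: μ^(1)=2; μ^(2)=1/2; μ^(3)=0; μ^(4)=-1

((0, 1, 0); (0, 1, 1); (4, 0, 0); (0, 0, 3))


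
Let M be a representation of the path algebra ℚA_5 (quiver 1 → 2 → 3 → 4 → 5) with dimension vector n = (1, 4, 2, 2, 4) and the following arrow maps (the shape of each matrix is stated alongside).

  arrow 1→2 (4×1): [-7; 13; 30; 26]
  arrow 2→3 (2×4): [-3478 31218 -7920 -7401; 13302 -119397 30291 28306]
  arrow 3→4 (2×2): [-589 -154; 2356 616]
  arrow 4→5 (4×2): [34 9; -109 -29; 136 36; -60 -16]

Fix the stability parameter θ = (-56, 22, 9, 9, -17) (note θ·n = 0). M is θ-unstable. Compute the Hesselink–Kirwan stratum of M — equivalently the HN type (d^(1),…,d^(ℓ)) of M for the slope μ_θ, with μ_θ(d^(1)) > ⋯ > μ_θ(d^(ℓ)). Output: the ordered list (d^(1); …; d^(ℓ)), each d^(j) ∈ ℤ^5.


Interval decomposition of M: I[1,3], I[2,2]^2, I[2,5], I[4,5], I[5,5]^2.
HN type (ℓ=6): μ^(1)=22; μ^(2)=31/2; μ^(3)=23/4; μ^(4)=-4; μ^(5)=-17; μ^(6)=-56

((0, 2, 0, 0, 0); (0, 1, 1, 0, 0); (0, 1, 1, 1, 1); (0, 0, 0, 1, 1); (0, 0, 0, 0, 2); (1, 0, 0, 0, 0))


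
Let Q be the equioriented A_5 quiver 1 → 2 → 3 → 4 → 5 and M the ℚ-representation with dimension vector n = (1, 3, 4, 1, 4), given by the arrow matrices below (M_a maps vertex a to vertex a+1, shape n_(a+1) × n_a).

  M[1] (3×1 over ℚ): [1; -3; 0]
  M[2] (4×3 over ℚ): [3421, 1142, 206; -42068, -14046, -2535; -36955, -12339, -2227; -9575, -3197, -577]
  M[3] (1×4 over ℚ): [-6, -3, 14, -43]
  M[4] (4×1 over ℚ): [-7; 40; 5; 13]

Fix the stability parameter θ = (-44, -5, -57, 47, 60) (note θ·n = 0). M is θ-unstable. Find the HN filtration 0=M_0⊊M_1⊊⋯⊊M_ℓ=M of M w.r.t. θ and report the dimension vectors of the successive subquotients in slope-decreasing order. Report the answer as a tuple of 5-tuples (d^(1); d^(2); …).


Barcode: M ≅ I[1,3], I[2,3], I[2,5], I[3,3], I[5,5]^3. HN layers by μ_θ (5 steps, strictly decreasing):
  μ^(1)=60; μ^(2)=47; μ^(3)=-31; μ^(4)=-44; μ^(5)=-57

((0, 0, 0, 0, 4); (0, 0, 0, 1, 0); (0, 3, 3, 0, 0); (1, 0, 0, 0, 0); (0, 0, 1, 0, 0))


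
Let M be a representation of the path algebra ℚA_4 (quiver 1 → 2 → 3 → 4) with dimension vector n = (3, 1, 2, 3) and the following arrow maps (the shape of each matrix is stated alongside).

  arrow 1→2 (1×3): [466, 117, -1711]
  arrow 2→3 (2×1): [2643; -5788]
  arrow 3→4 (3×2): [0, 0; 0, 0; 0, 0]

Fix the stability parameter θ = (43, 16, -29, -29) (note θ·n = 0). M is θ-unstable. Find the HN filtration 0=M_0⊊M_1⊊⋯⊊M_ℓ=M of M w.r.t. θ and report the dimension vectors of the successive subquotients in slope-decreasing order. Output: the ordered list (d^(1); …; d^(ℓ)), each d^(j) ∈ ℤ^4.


Barcode: M ≅ I[1,1]^2, I[1,3], I[3,3], I[4,4]^3. HN layers by μ_θ (3 steps, strictly decreasing):
  μ^(1)=43; μ^(2)=10; μ^(3)=-29

((2, 0, 0, 0); (1, 1, 1, 0); (0, 0, 1, 3))


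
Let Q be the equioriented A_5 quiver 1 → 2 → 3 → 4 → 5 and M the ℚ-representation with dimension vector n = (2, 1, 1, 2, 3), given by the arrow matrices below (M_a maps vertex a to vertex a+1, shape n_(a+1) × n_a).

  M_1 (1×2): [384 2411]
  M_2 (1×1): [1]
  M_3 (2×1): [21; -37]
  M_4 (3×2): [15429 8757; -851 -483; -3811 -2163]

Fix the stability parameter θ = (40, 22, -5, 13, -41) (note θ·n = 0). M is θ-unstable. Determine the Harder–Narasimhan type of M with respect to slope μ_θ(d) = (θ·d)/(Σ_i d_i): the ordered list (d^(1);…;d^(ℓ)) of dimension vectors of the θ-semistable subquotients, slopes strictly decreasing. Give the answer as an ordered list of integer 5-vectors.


Via rank(M_{q-1}∘⋯∘M_p): M ≅ I[1,1], I[1,4], I[4,5], I[5,5]^2.
μ_θ-semistable layers: μ^(1)=40; μ^(2)=35/2; μ^(3)=-14; μ^(4)=-41

((1, 0, 0, 0, 0); (1, 1, 1, 1, 0); (0, 0, 0, 1, 1); (0, 0, 0, 0, 2))


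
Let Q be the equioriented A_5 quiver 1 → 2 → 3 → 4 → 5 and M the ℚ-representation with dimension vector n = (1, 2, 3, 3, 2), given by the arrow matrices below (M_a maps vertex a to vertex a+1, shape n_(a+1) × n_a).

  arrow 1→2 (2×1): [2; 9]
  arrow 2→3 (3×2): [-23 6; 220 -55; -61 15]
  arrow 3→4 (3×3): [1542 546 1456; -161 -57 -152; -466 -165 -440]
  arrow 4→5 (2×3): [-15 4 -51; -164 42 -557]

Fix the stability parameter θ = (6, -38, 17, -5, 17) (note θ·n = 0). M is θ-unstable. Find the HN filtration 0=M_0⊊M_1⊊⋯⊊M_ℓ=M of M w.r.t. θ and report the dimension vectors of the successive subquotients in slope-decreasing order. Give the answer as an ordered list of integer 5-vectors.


Interval decomposition of M: I[1,5], I[2,4], I[3,3], I[4,5].
HN type (ℓ=5): μ^(1)=17; μ^(2)=6; μ^(3)=-5; μ^(4)=-16; μ^(5)=-38

((0, 0, 1, 0, 2); (0, 0, 2, 2, 0); (0, 0, 0, 1, 0); (1, 1, 0, 0, 0); (0, 1, 0, 0, 0))


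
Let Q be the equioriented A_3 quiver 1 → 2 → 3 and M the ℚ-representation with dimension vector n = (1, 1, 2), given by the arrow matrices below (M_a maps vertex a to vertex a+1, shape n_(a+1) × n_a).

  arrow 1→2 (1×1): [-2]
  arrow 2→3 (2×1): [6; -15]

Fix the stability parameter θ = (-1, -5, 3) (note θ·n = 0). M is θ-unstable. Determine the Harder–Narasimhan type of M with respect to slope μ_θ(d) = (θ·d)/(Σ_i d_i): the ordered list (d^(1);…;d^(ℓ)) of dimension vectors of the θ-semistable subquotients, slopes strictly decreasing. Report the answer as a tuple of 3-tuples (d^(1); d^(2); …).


Via rank(M_{q-1}∘⋯∘M_p): M ≅ I[1,3], I[3,3].
μ_θ-semistable layers: μ^(1)=3; μ^(2)=-3

((0, 0, 2); (1, 1, 0))


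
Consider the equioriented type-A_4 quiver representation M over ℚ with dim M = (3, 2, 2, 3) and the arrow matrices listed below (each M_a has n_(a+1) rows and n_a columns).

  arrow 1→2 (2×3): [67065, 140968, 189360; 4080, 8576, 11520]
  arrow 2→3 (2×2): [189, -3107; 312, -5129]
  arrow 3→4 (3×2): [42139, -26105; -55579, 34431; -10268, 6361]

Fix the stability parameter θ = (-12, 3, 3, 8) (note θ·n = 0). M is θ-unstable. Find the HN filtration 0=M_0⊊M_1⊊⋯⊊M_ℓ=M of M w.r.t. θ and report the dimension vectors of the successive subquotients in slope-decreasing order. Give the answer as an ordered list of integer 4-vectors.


Barcode: M ≅ I[1,1]^2, I[1,4], I[2,4], I[4,4]. HN layers by μ_θ (3 steps, strictly decreasing):
  μ^(1)=8; μ^(2)=3; μ^(3)=-12

((0, 0, 0, 3); (0, 2, 2, 0); (3, 0, 0, 0))


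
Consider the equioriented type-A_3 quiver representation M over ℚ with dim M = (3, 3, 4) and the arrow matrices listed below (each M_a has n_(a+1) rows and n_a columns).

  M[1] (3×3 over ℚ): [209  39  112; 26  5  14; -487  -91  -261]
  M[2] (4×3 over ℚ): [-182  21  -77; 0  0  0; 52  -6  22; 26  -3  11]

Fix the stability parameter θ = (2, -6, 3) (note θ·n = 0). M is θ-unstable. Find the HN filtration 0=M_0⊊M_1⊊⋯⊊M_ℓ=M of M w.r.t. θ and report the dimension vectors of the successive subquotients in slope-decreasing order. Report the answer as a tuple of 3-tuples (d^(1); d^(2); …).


Barcode: M ≅ I[1,2]^2, I[1,3], I[3,3]^3. HN layers by μ_θ (2 steps, strictly decreasing):
  μ^(1)=3; μ^(2)=-2

((0, 0, 4); (3, 3, 0))


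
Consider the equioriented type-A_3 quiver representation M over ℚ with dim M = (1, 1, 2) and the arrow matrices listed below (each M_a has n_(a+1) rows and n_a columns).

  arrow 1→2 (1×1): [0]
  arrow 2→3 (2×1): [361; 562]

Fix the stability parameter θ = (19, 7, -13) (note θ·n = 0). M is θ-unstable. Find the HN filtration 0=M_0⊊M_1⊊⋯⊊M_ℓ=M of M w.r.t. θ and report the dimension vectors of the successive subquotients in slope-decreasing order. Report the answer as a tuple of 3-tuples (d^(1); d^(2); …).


Interval decomposition of M: I[1,1], I[2,3], I[3,3].
HN type (ℓ=3): μ^(1)=19; μ^(2)=-3; μ^(3)=-13

((1, 0, 0); (0, 1, 1); (0, 0, 1))


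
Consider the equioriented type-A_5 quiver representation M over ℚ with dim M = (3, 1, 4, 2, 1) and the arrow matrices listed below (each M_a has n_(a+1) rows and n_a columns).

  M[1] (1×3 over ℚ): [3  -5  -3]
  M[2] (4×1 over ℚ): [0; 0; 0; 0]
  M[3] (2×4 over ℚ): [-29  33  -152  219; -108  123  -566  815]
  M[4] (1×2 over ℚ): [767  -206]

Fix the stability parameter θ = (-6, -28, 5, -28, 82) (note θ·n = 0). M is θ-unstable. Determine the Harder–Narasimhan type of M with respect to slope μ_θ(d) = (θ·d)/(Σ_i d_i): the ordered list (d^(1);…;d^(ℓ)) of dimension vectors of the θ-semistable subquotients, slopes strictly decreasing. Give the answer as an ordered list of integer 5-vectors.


Barcode: M ≅ I[1,1]^2, I[1,2], I[3,3]^2, I[3,4], I[3,5]. HN layers by μ_θ (5 steps, strictly decreasing):
  μ^(1)=82; μ^(2)=5; μ^(3)=-6; μ^(4)=-23/2; μ^(5)=-17

((0, 0, 0, 0, 1); (0, 0, 2, 0, 0); (2, 0, 0, 0, 0); (0, 0, 2, 2, 0); (1, 1, 0, 0, 0))


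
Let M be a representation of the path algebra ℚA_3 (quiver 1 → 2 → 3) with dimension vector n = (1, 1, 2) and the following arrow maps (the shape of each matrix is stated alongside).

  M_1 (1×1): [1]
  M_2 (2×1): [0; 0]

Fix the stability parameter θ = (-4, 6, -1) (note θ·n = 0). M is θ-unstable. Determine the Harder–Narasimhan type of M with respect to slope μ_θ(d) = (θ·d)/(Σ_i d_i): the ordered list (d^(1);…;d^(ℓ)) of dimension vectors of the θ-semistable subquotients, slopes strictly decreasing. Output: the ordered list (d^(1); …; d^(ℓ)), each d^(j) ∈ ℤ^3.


Interval decomposition of M: I[1,2], I[3,3]^2.
HN type (ℓ=3): μ^(1)=6; μ^(2)=-1; μ^(3)=-4

((0, 1, 0); (0, 0, 2); (1, 0, 0))


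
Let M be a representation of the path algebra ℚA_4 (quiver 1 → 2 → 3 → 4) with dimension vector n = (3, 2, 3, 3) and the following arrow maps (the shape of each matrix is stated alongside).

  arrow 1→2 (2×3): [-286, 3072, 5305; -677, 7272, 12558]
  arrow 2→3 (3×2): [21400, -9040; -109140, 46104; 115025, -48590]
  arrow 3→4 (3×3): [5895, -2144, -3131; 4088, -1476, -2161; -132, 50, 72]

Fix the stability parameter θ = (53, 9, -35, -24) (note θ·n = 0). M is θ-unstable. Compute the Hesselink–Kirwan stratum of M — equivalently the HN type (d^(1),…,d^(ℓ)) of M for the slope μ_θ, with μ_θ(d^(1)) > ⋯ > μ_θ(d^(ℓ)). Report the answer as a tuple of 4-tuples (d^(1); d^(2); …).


Barcode: M ≅ I[1,1], I[1,2], I[1,4], I[3,4]^2. HN layers by μ_θ (5 steps, strictly decreasing):
  μ^(1)=53; μ^(2)=31; μ^(3)=3/4; μ^(4)=-24; μ^(5)=-35

((1, 0, 0, 0); (1, 1, 0, 0); (1, 1, 1, 1); (0, 0, 0, 2); (0, 0, 2, 0))
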